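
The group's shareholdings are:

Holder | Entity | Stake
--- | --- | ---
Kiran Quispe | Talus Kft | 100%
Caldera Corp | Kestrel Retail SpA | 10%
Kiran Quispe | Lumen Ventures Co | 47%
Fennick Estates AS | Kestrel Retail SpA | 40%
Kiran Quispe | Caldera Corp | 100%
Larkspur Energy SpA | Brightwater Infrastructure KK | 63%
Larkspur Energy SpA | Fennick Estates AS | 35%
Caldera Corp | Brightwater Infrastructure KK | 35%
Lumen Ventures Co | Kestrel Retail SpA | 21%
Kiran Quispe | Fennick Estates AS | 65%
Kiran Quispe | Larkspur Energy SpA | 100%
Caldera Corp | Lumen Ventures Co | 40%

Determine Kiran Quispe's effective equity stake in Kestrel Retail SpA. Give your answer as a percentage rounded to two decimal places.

68.27%

Kiran reaches Kestrel along 5 paths.
Via Lumen: 47% × 21% = 9.87%.
Via Caldera → Lumen: 100% × 40% × 21% = 8.4%.
Via Fennick: 65% × 40% = 26%.
Via Larkspur → Fennick: 100% × 35% × 40% = 14%.
Via Caldera: 100% × 10% = 10%.
Total: 9.87% + 8.4% + 26% + 14% + 10% = 68.27%.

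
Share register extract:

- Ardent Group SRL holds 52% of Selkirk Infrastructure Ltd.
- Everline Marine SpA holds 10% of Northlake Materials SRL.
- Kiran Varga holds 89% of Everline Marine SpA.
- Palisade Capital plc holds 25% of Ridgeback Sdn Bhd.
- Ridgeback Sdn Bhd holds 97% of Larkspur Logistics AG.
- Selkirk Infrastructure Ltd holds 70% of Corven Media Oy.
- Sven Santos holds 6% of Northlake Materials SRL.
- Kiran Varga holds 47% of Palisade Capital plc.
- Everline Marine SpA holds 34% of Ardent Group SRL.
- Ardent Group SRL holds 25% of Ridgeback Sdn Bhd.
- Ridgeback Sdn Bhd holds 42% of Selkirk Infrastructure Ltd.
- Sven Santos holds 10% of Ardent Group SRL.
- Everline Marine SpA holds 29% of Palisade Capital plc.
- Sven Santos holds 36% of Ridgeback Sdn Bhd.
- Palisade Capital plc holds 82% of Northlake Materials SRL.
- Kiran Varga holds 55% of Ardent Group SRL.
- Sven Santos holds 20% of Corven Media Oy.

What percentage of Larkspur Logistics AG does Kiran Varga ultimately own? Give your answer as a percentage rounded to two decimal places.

38.33%

Kiran reaches Larkspur along 4 paths.
Via Palisade → Ridgeback: 47% × 25% × 97% = 11.3975%.
Via Everline → Palisade → Ridgeback: 89% × 29% × 25% × 97% = 6.258925%.
Via Everline → Ardent → Ridgeback: 89% × 34% × 25% × 97% = 7.33805%.
Via Ardent → Ridgeback: 55% × 25% × 97% = 13.3375%.
Total: 11.3975% + 6.258925% + 7.33805% + 13.3375% = 38.331975%.
Rounded: 38.33%.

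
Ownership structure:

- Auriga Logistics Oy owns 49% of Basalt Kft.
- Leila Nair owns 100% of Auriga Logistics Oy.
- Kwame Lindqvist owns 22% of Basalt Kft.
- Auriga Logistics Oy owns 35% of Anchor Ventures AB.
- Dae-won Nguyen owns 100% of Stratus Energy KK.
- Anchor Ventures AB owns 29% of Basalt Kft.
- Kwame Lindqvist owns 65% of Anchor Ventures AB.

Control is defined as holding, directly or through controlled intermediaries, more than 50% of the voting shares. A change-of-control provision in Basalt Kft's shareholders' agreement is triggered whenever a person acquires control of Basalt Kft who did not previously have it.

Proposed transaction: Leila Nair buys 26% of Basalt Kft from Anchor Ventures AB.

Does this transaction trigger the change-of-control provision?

Yes

The purchase adds only to Leila's holdings (Anchor's stake shrinks), so Leila is the only person who could newly come to control Basalt.
Leila holds 100% of Auriga, so Leila controls Auriga.
In Basalt, Leila's side holds only 49%, not > 50%.
So before the transaction, Leila does not control Basalt.
After the purchase, Leila holds 26% of Basalt directly, and Anchor's stake falls to 3%.
Auriga and Leila together hold 49% + 26% = 75% of Basalt, so Leila controls Basalt.
Leila did not control Basalt before and does after, so the clause is triggered.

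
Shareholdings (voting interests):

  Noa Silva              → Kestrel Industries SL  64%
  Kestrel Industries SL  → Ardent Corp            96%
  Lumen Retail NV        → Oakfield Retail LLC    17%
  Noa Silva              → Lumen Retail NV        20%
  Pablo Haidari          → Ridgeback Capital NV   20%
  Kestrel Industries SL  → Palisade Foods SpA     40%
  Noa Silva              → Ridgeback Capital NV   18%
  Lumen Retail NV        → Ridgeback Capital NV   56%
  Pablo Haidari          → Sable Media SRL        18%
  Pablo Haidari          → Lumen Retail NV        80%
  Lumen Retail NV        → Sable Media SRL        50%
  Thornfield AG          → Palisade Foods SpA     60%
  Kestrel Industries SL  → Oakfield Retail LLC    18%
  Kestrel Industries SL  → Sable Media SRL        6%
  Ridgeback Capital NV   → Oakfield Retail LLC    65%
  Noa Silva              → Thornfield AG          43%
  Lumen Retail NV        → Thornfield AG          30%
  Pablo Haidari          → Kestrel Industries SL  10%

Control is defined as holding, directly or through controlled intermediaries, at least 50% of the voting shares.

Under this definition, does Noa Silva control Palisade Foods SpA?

No

Noa holds 64% of Kestrel, so Noa controls Kestrel.
Kestrel holds 96% of Ardent, so Noa controls Ardent.
In Palisade, Noa's side holds only 40%, not ≥ 50%.
So Noa does not control Palisade.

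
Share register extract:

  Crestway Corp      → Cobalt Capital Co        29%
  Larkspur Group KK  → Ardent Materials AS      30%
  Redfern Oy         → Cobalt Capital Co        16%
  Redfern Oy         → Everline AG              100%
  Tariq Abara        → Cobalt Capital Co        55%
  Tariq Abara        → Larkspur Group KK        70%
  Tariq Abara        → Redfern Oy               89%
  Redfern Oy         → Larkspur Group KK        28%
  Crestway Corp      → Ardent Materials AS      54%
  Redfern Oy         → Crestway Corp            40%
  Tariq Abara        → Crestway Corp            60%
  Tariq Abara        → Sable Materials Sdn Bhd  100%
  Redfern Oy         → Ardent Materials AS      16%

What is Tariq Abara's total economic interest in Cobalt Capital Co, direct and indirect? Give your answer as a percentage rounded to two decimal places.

Tariq reaches Cobalt along 4 paths.
Via Crestway: 60% × 29% = 17.4%.
Via Redfern → Crestway: 89% × 40% × 29% = 10.324%.
Via Redfern: 89% × 16% = 14.24%.
Direct stake: 55% = 55%.
Total: 17.4% + 10.324% + 14.24% + 55% = 96.964%.
Rounded: 96.96%.

96.96%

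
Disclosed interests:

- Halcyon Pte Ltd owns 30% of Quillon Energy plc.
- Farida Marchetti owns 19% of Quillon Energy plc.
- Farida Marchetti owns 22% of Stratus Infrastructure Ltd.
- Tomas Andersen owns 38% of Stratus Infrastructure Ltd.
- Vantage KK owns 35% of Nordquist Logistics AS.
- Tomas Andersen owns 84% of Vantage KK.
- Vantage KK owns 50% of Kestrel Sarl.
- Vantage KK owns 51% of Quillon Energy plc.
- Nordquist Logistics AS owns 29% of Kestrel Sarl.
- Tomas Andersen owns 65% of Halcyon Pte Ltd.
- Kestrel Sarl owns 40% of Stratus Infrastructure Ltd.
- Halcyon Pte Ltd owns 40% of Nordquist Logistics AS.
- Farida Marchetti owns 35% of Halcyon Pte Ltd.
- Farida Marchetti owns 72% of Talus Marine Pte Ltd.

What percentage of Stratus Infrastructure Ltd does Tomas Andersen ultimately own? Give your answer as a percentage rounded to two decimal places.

61.23%

Tomas reaches Stratus along 4 paths.
Via Halcyon → Nordquist → Kestrel: 65% × 40% × 29% × 40% = 3.016%.
Via Vantage → Nordquist → Kestrel: 84% × 35% × 29% × 40% = 3.4104%.
Via Vantage → Kestrel: 84% × 50% × 40% = 16.8%.
Direct stake: 38% = 38%.
Total: 3.016% + 3.4104% + 16.8% + 38% = 61.2264%.
Rounded: 61.23%.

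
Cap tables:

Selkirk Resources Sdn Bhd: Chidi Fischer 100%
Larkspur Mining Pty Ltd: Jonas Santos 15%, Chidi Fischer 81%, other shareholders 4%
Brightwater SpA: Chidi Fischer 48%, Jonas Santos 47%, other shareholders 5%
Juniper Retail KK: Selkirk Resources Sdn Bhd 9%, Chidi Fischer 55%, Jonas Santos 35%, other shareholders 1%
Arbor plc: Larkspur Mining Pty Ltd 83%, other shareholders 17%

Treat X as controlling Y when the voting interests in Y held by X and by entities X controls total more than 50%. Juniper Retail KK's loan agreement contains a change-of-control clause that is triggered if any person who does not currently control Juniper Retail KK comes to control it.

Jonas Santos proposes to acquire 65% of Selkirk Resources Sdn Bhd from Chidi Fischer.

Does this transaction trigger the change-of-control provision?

No

The purchase adds only to Jonas's holdings (Chidi's stake shrinks), so Jonas is the only person who could newly come to control Juniper.
Jonas's largest direct stake is 47% in Brightwater, which does not meet the threshold, so Jonas controls no company.
In Juniper, Jonas's side holds only 35%, not > 50%.
So before the transaction, Jonas does not control Juniper.
After the purchase, Jonas holds 65% of Selkirk directly, and Chidi's stake falls to 35%.
Jonas holds 65% of Selkirk, so Jonas controls Selkirk.
After the transaction, Jonas's side holds 9% + 35% = 44% of Juniper, not > 50%, so Jonas still does not control Juniper.
No new person acquires control, so the clause is not triggered.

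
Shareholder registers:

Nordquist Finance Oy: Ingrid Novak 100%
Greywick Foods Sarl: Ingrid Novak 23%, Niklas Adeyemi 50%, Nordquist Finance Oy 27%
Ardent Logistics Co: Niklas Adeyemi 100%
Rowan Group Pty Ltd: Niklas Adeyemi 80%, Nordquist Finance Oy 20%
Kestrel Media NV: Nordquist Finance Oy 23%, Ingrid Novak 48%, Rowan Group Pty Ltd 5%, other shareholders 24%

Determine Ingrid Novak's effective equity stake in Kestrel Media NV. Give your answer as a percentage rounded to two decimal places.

72.00%

Ingrid reaches Kestrel along 3 paths.
Via Nordquist: 100% × 23% = 23%.
Direct stake: 48% = 48%.
Via Nordquist → Rowan: 100% × 20% × 5% = 1%.
Total: 23% + 48% + 1% = 72%.
Rounded: 72.00%.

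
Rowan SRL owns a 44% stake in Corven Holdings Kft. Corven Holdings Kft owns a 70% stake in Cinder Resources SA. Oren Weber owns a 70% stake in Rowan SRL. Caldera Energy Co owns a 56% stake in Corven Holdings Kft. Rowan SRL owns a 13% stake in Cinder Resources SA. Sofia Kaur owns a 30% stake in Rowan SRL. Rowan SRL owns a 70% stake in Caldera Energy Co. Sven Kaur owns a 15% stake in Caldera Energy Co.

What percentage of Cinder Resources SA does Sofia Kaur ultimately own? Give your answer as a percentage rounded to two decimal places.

21.37%

Sofia reaches Cinder along 3 paths.
Via Rowan: 30% × 13% = 3.9%.
Via Rowan → Corven: 30% × 44% × 70% = 9.24%.
Via Rowan → Caldera → Corven: 30% × 70% × 56% × 70% = 8.232%.
Total: 3.9% + 9.24% + 8.232% = 21.372%.
Rounded: 21.37%.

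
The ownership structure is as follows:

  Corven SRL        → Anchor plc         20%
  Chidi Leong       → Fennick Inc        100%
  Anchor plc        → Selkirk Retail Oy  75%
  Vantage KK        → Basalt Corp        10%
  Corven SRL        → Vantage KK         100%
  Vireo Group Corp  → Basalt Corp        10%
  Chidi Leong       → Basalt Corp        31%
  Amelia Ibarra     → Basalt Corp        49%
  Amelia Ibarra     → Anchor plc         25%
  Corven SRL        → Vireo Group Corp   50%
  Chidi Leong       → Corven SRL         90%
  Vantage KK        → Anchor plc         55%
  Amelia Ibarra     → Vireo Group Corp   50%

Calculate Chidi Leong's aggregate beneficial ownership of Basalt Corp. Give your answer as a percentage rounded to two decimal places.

Chidi reaches Basalt along 3 paths.
Via Corven → Vireo: 90% × 50% × 10% = 4.5%.
Direct stake: 31% = 31%.
Via Corven → Vantage: 90% × 100% × 10% = 9%.
Total: 4.5% + 31% + 9% = 44.5%.
Rounded: 44.50%.

44.50%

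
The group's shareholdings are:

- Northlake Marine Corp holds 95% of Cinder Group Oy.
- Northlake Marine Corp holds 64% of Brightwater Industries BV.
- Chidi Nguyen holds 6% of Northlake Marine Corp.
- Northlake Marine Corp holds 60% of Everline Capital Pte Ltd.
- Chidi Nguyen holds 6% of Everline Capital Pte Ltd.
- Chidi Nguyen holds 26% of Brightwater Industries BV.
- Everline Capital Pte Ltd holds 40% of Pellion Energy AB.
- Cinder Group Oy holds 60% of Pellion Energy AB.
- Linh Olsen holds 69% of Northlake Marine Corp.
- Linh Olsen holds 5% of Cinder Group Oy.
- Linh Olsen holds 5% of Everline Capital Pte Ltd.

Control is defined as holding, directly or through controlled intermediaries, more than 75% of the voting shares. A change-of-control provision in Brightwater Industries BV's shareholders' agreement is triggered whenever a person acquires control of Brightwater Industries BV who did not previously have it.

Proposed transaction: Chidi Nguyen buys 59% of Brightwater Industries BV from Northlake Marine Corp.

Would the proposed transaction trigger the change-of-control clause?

The purchase adds only to Chidi's holdings (Northlake's stake shrinks), so Chidi is the only person who could newly come to control Brightwater.
Chidi's largest direct stake is 26% in Brightwater, which does not meet the threshold, so Chidi controls no company.
In Brightwater, Chidi's side holds only 26%, not > 75%.
So before the transaction, Chidi does not control Brightwater.
After the purchase, Chidi's direct stake in Brightwater rises to 26% + 59% = 85%, and Northlake's stake falls to 5%.
Chidi holds 85% of Brightwater, so Chidi controls Brightwater.
Chidi did not control Brightwater before and does after, so the clause is triggered.

Yes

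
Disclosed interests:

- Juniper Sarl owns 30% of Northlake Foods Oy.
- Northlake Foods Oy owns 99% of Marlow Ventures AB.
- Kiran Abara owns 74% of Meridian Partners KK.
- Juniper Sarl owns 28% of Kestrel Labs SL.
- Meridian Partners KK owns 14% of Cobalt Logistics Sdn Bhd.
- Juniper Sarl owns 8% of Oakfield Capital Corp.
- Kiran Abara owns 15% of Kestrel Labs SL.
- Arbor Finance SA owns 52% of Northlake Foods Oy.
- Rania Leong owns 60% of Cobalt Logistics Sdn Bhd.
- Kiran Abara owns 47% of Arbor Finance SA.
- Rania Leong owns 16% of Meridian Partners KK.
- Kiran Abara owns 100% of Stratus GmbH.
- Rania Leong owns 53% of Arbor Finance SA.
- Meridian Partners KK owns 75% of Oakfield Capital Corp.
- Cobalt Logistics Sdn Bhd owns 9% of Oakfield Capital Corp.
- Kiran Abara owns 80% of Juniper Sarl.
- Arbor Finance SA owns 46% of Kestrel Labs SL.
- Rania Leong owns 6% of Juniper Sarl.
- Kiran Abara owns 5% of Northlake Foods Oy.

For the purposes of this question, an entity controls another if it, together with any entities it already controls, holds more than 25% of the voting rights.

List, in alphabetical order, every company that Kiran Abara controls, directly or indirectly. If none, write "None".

Kiran holds 80% of Juniper, so Kiran controls Juniper.
Kiran holds 47% of Arbor, so Kiran controls Arbor.
Kiran holds 74% of Meridian, so Kiran controls Meridian.
Arbor and Juniper and Kiran together hold 52% + 30% + 5% = 87% of Northlake, so Kiran controls Northlake.
Kiran holds 100% of Stratus, so Kiran controls Stratus.
Arbor and Juniper and Kiran together hold 46% + 28% + 15% = 89% of Kestrel, so Kiran controls Kestrel.
Northlake holds 99% of Marlow, so Kiran controls Marlow.
Juniper and Meridian together hold 8% + 75% = 83% of Oakfield, so Kiran controls Oakfield.
No other company's threshold is met.

Arbor Finance SA, Juniper Sarl, Kestrel Labs SL, Marlow Ventures AB, Meridian Partners KK, Northlake Foods Oy, Oakfield Capital Corp, Stratus GmbH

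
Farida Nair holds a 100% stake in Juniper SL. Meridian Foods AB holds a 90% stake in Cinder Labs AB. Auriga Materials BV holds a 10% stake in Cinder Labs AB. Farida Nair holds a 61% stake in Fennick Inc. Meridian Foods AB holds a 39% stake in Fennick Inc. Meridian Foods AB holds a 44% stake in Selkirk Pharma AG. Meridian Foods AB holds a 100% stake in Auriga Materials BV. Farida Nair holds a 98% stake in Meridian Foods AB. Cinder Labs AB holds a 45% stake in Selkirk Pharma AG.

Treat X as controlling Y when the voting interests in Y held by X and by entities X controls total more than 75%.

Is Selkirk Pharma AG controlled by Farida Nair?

Farida holds 98% of Meridian, so Farida controls Meridian.
Meridian holds 100% of Auriga, so Farida controls Auriga.
Auriga and Meridian together hold 10% + 90% = 100% of Cinder, so Farida controls Cinder.
Cinder and Meridian together hold 45% + 44% = 89% of Selkirk, so Farida controls Selkirk.

Yes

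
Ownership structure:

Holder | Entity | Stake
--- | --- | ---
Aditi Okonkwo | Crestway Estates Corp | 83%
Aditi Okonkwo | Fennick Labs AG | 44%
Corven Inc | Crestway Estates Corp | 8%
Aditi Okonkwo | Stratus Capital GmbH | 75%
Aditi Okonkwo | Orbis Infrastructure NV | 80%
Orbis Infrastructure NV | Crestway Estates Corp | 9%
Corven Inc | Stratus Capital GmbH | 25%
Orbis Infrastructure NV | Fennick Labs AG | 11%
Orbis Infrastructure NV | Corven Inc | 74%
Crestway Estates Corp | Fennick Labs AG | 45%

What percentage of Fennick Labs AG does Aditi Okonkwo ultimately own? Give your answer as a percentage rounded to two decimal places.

Aditi reaches Fennick along 5 paths.
Direct stake: 44% = 44%.
Via Crestway: 83% × 45% = 37.35%.
Via Orbis → Crestway: 80% × 9% × 45% = 3.24%.
Via Orbis → Corven → Crestway: 80% × 74% × 8% × 45% = 2.1312%.
Via Orbis: 80% × 11% = 8.8%.
Total: 44% + 37.35% + 3.24% + 2.1312% + 8.8% = 95.5212%.
Rounded: 95.52%.

95.52%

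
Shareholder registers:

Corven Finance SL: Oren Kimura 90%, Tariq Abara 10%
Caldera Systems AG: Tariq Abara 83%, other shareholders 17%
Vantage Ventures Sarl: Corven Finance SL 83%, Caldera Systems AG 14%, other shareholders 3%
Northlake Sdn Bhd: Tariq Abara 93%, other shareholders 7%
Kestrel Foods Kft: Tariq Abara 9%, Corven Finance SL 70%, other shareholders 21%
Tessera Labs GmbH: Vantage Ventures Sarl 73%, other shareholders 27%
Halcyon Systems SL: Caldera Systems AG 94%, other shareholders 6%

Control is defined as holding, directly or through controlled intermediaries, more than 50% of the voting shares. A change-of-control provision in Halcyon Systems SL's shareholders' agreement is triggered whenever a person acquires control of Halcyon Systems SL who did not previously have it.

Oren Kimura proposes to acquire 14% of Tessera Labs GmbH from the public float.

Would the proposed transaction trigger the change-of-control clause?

No

The purchase changes only Oren's holdings, so Oren is the only person who could newly come to control Halcyon.
Oren holds 90% of Corven, so Oren controls Corven.
Corven holds 83% of Vantage, so Oren controls Vantage.
Corven holds 70% of Kestrel, so Oren controls Kestrel.
Vantage holds 73% of Tessera, so Oren controls Tessera.
Neither Oren nor any entity Oren controls holds any voting interest in Halcyon.
So before the transaction, Oren does not control Halcyon.
After the purchase, Oren holds 14% of Tessera directly.
Vantage and Oren together hold 73% + 14% = 87% of Tessera, so Oren controls Tessera.
After the transaction, neither Oren nor any entity Oren controls holds a voting interest in Halcyon, so Oren still does not control it.
No new person acquires control, so the clause is not triggered.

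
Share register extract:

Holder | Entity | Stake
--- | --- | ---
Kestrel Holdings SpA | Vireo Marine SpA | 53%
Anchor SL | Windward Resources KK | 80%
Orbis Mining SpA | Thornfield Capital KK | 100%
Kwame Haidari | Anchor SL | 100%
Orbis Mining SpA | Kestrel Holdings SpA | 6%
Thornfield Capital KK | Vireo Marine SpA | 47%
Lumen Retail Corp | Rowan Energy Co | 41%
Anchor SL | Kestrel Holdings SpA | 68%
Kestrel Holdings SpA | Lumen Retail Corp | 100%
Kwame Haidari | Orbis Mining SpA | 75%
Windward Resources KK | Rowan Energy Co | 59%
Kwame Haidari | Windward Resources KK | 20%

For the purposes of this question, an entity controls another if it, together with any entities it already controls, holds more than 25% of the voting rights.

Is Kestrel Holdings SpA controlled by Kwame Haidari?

Kwame holds 75% of Orbis, so Kwame controls Orbis.
Kwame holds 100% of Anchor, so Kwame controls Anchor.
Orbis and Anchor together hold 6% + 68% = 74% of Kestrel, so Kwame controls Kestrel.

Yes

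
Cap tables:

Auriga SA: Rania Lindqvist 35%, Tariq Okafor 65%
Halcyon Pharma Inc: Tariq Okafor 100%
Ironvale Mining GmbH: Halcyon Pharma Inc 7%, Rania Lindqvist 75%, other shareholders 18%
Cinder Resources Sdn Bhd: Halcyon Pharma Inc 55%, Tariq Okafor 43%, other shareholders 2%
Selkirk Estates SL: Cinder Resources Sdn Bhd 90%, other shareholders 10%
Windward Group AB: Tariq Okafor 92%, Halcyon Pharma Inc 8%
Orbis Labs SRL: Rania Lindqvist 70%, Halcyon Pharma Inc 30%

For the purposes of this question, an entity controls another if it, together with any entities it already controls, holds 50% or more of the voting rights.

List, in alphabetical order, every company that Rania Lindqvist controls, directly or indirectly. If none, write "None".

Ironvale Mining GmbH, Orbis Labs SRL

Rania holds 75% of Ironvale, so Rania controls Ironvale.
Rania holds 70% of Orbis, so Rania controls Orbis.
No other company's threshold is met.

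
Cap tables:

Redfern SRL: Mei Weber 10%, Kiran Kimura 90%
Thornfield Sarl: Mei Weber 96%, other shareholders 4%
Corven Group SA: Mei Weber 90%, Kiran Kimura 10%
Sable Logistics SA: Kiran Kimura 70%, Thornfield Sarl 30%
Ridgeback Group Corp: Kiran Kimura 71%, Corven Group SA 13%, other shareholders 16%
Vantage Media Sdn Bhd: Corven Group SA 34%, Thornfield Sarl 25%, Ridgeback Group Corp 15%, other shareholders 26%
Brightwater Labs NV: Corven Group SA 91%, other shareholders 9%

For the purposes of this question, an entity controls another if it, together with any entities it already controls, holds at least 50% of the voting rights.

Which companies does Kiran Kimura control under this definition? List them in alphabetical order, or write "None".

Redfern SRL, Ridgeback Group Corp, Sable Logistics SA

Kiran holds 90% of Redfern, so Kiran controls Redfern.
Kiran holds 70% of Sable, so Kiran controls Sable.
Kiran holds 71% of Ridgeback, so Kiran controls Ridgeback.
No other company's threshold is met.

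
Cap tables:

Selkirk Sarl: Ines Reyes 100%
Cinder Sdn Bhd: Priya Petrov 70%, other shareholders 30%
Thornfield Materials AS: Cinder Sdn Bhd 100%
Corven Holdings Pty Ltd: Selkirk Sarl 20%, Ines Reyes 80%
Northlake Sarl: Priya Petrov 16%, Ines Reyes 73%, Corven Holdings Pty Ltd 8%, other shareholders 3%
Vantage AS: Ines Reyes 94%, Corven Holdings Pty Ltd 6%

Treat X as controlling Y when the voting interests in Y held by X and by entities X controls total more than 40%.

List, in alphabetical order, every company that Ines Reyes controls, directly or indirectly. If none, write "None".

Ines holds 100% of Selkirk, so Ines controls Selkirk.
Selkirk and Ines together hold 20% + 80% = 100% of Corven, so Ines controls Corven.
Ines and Corven together hold 73% + 8% = 81% of Northlake, so Ines controls Northlake.
Ines and Corven together hold 94% + 6% = 100% of Vantage, so Ines controls Vantage.
No other company's threshold is met.

Corven Holdings Pty Ltd, Northlake Sarl, Selkirk Sarl, Vantage AS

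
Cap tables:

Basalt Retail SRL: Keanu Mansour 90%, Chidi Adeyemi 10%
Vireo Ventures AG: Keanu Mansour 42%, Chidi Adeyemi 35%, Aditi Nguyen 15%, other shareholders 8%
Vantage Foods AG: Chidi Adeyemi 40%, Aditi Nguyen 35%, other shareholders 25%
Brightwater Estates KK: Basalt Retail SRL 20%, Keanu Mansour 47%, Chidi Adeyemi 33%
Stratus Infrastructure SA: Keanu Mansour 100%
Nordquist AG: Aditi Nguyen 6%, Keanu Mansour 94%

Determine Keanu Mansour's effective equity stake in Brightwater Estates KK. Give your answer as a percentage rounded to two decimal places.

Keanu reaches Brightwater along 2 paths.
Via Basalt: 90% × 20% = 18%.
Direct stake: 47% = 47%.
Total: 18% + 47% = 65%.
Rounded: 65.00%.

65.00%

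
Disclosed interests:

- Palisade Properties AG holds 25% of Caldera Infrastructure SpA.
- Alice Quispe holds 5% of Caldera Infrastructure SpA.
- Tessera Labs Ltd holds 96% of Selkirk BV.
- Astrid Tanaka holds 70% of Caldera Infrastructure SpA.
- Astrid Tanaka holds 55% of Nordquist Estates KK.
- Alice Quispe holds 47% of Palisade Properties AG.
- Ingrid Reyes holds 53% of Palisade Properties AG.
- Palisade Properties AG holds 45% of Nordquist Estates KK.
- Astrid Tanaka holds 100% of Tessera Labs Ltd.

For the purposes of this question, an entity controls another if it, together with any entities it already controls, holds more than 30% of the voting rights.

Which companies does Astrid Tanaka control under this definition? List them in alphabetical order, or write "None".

Astrid holds 100% of Tessera, so Astrid controls Tessera.
Tessera holds 96% of Selkirk, so Astrid controls Selkirk.
Astrid holds 70% of Caldera, so Astrid controls Caldera.
Astrid holds 55% of Nordquist, so Astrid controls Nordquist.
No other company's threshold is met.

Caldera Infrastructure SpA, Nordquist Estates KK, Selkirk BV, Tessera Labs Ltd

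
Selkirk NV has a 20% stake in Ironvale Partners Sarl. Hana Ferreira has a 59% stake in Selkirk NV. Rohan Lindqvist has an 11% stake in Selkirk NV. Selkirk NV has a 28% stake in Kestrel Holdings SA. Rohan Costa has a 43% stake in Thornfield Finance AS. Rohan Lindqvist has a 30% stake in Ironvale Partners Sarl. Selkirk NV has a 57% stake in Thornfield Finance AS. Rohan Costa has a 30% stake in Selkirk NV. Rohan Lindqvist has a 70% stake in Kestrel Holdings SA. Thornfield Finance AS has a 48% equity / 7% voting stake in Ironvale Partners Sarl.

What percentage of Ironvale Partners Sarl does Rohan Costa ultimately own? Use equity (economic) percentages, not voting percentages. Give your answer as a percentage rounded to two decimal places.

34.85%

Rohan Costa reaches Ironvale along 3 paths.
Via Selkirk: 30% × 20% = 6%.
Via Thornfield: 43% × 48% = 20.64%.
Via Selkirk → Thornfield: 30% × 57% × 48% = 8.208%.
Total: 6% + 20.64% + 8.208% = 34.848%.
Rounded: 34.85%.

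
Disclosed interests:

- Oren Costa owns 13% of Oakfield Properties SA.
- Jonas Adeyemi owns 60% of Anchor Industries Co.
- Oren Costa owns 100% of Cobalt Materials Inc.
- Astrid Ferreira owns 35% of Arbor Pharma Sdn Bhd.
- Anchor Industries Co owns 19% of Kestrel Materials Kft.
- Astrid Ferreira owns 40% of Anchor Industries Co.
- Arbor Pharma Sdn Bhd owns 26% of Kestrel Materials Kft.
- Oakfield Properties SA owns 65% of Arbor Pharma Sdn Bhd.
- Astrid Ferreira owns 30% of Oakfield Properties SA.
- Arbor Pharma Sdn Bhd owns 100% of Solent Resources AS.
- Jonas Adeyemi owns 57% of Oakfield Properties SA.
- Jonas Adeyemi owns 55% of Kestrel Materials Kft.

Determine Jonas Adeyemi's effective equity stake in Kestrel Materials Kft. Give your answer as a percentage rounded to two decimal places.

Jonas reaches Kestrel along 3 paths.
Via Oakfield → Arbor: 57% × 65% × 26% = 9.633%.
Via Anchor: 60% × 19% = 11.4%.
Direct stake: 55% = 55%.
Total: 9.633% + 11.4% + 55% = 76.033%.
Rounded: 76.03%.

76.03%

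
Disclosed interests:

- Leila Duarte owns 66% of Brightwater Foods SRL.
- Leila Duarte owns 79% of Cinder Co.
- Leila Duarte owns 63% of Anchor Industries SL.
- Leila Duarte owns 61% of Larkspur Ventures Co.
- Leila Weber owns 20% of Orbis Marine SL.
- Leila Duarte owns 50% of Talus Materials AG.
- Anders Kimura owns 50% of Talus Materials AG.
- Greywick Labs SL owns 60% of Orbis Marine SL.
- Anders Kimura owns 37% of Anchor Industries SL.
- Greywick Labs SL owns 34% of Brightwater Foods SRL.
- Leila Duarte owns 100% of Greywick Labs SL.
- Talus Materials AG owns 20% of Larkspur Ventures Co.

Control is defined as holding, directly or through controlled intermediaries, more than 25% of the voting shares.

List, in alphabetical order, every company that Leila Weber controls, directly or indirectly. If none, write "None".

Leila Weber's largest direct stake is 20% in Orbis, which does not meet the threshold.

None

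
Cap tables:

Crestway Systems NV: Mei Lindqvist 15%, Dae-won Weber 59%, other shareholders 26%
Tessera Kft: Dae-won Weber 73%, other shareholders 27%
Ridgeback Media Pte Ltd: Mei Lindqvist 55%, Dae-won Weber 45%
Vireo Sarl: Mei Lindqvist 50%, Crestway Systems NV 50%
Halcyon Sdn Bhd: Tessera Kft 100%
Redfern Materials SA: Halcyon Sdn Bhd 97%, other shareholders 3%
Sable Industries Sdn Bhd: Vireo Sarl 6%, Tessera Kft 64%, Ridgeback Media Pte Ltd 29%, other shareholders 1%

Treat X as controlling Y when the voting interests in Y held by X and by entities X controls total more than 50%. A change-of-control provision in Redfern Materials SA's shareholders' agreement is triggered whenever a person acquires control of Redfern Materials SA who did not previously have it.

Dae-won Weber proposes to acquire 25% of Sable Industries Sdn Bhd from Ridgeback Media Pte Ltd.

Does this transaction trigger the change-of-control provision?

The purchase adds only to Dae-won's holdings (Ridgeback's stake shrinks), so Dae-won is the only person who could newly come to control Redfern.
Dae-won holds 73% of Tessera, so Dae-won controls Tessera.
Tessera holds 100% of Halcyon, so Dae-won controls Halcyon.
Halcyon holds 97% of Redfern, so Dae-won controls Redfern.
So Dae-won already controls Redfern before the transaction.
After the purchase, Dae-won holds 25% of Sable directly, and Ridgeback's stake falls to 4%.
Dae-won controlled Redfern already, so this is not a new person acquiring control; every other person's position is unchanged or reduced.
No new person acquires control, so the clause is not triggered.

No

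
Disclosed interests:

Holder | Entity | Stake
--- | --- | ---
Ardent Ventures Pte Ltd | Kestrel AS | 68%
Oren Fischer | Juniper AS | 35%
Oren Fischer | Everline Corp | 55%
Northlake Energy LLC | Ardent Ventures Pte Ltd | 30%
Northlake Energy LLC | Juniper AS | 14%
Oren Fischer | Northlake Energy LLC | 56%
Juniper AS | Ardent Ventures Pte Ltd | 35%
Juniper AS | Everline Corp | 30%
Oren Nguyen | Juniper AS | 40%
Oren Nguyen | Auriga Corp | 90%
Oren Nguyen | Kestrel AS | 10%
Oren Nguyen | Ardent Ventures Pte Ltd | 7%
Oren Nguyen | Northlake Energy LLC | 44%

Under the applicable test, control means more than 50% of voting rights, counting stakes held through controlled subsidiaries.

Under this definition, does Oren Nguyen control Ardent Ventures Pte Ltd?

Oren Nguyen holds 90% of Auriga, so Oren Nguyen controls Auriga.
In Ardent, Oren Nguyen's side holds only 7%, not > 50%.
So Oren Nguyen does not control Ardent.

No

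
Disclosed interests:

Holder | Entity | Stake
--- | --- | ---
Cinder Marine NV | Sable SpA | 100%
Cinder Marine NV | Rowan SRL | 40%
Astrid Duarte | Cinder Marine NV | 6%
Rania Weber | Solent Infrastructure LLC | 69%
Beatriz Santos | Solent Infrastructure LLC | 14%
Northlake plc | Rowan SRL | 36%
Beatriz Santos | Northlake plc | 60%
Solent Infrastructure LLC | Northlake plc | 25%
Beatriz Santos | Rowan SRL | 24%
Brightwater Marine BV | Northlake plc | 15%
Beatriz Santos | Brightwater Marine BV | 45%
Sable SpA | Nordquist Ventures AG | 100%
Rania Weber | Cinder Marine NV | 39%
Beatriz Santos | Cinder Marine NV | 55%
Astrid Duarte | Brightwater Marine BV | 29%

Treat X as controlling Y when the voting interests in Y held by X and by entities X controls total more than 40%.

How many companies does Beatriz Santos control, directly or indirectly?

Beatriz holds 45% of Brightwater, so Beatriz controls Brightwater.
Beatriz holds 55% of Cinder, so Beatriz controls Cinder.
Cinder holds 100% of Sable, so Beatriz controls Sable.
Beatriz and Brightwater together hold 60% + 15% = 75% of Northlake, so Beatriz controls Northlake.
Northlake and Beatriz and Cinder together hold 36% + 24% + 40% = 100% of Rowan, so Beatriz controls Rowan.
Sable holds 100% of Nordquist, so Beatriz controls Nordquist.
No other company's threshold is met.
Beatriz controls 6 companies.

6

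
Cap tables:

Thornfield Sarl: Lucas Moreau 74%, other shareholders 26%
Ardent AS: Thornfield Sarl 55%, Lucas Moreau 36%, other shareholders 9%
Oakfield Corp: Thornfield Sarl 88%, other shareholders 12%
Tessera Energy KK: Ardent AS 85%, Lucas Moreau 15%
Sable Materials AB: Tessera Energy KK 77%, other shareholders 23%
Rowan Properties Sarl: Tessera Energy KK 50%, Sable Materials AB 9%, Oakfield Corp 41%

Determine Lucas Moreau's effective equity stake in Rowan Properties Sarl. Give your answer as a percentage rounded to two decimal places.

72.35%

Lucas reaches Rowan along 7 paths.
Via Thornfield → Ardent → Tessera: 74% × 55% × 85% × 50% = 17.2975%.
Via Ardent → Tessera: 36% × 85% × 50% = 15.3%.
Via Tessera: 15% × 50% = 7.5%.
Via Thornfield → Ardent → Tessera → Sable: 74% × 55% × 85% × 77% × 9% = 2.3974335%.
Via Ardent → Tessera → Sable: 36% × 85% × 77% × 9% = 2.12058%.
Via Tessera → Sable: 15% × 77% × 9% = 1.0395%.
Via Thornfield → Oakfield: 74% × 88% × 41% = 26.6992%.
Total: 17.2975% + 15.3% + 7.5% + 2.3974335% + 2.12058% + 1.0395% + 26.6992% = 72.3542135%.
Rounded: 72.35%.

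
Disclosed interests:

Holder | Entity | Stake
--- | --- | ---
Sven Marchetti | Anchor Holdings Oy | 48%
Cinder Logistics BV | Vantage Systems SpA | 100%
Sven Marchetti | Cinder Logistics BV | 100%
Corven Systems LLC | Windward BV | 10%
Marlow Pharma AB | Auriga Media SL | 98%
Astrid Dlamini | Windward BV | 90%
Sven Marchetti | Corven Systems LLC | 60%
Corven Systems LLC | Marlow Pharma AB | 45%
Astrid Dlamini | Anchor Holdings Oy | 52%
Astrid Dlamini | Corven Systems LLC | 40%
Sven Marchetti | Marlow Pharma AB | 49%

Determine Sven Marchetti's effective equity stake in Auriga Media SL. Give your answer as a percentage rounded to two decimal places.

74.48%

Sven reaches Auriga along 2 paths.
Via Corven → Marlow: 60% × 45% × 98% = 26.46%.
Via Marlow: 49% × 98% = 48.02%.
Total: 26.46% + 48.02% = 74.48%.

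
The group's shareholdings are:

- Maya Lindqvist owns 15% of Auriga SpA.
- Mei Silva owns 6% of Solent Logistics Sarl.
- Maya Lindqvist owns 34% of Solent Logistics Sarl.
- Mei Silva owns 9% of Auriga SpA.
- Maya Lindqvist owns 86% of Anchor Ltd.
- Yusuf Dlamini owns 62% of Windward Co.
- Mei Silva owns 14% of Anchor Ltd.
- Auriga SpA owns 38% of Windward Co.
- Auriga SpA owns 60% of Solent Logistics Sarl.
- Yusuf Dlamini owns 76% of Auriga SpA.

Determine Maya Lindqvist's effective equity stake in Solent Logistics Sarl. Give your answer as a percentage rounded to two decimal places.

Maya reaches Solent along 2 paths.
Via Auriga: 15% × 60% = 9%.
Direct stake: 34% = 34%.
Total: 9% + 34% = 43%.
Rounded: 43.00%.

43.00%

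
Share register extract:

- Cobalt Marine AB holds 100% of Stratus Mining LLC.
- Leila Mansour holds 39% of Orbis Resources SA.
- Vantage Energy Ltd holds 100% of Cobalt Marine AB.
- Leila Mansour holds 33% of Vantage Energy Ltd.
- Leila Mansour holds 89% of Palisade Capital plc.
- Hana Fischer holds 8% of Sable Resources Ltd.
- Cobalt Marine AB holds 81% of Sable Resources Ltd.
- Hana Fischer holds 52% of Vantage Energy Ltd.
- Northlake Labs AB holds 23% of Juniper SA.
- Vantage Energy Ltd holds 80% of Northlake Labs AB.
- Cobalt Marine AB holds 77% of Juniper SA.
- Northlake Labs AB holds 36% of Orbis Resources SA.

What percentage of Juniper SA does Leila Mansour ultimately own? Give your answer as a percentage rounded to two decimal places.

31.48%

Leila reaches Juniper along 2 paths.
Via Vantage → Cobalt: 33% × 100% × 77% = 25.41%.
Via Vantage → Northlake: 33% × 80% × 23% = 6.072%.
Total: 25.41% + 6.072% = 31.482%.
Rounded: 31.48%.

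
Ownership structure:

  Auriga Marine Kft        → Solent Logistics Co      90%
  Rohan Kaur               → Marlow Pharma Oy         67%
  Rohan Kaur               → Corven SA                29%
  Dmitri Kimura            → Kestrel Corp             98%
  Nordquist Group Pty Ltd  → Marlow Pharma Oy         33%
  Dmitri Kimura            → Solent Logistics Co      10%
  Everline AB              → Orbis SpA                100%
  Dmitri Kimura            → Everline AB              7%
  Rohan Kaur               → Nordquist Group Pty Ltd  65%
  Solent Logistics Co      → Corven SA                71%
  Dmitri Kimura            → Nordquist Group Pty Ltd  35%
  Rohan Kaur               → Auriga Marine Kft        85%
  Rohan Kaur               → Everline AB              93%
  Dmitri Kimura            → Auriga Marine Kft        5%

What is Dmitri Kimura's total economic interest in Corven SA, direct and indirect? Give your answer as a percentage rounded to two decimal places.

Dmitri reaches Corven along 2 paths.
Via Solent: 10% × 71% = 7.1%.
Via Auriga → Solent: 5% × 90% × 71% = 3.195%.
Total: 7.1% + 3.195% = 10.295%.
Rounded: 10.30%.

10.30%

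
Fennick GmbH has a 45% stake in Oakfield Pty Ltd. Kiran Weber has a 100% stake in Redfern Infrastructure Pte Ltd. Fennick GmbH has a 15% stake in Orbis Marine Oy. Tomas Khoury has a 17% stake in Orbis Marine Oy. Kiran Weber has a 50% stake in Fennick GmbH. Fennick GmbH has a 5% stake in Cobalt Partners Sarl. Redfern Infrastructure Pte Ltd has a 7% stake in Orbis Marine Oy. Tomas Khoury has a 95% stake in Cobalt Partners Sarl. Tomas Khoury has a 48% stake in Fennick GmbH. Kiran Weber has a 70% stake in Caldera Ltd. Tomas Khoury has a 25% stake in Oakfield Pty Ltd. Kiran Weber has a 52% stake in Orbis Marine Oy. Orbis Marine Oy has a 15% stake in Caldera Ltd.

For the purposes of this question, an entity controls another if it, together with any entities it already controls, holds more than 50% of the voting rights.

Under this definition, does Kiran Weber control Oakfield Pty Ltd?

Kiran holds 100% of Redfern, so Kiran controls Redfern.
Kiran and Redfern together hold 52% + 7% = 59% of Orbis, so Kiran controls Orbis.
Kiran and Orbis together hold 70% + 15% = 85% of Caldera, so Kiran controls Caldera.
Neither Kiran nor any entity Kiran controls holds any voting interest in Oakfield.
So Kiran does not control Oakfield.

No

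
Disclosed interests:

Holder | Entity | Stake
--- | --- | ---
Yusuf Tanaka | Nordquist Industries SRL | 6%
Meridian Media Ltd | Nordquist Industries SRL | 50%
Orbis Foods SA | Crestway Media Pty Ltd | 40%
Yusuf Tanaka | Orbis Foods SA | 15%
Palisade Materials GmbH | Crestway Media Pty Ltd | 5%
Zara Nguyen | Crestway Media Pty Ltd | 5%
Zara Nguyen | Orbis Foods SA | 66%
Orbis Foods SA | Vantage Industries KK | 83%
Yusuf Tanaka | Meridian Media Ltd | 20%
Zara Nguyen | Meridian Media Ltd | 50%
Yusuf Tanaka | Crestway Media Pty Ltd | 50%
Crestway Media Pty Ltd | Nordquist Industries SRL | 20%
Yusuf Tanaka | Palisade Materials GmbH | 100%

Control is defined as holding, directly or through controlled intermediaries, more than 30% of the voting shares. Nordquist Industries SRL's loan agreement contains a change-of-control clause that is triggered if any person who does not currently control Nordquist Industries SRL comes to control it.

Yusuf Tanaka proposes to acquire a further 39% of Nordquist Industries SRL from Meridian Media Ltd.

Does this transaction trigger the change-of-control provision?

The purchase adds only to Yusuf's holdings (Meridian's stake shrinks), so Yusuf is the only person who could newly come to control Nordquist.
Yusuf holds 100% of Palisade, so Yusuf controls Palisade.
Yusuf and Palisade together hold 50% + 5% = 55% of Crestway, so Yusuf controls Crestway.
In Nordquist, Yusuf's side holds only 20% + 6% = 26%, not > 30%.
So before the transaction, Yusuf does not control Nordquist.
After the purchase, Yusuf's direct stake in Nordquist rises to 6% + 39% = 45%, and Meridian's stake falls to 11%.
Crestway and Yusuf together hold 20% + 45% = 65% of Nordquist, so Yusuf controls Nordquist.
Yusuf did not control Nordquist before and does after, so the clause is triggered.

Yes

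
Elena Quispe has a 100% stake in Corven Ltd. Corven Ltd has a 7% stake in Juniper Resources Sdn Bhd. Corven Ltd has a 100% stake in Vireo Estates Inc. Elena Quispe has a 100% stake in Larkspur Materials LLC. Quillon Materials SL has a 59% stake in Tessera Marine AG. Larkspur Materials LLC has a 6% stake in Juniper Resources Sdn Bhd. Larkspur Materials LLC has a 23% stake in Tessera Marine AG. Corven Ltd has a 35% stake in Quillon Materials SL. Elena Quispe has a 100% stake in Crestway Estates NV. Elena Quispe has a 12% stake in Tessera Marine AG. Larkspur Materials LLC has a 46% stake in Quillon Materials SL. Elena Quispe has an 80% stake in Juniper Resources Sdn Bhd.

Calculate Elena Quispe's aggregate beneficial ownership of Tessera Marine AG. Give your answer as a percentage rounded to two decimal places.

82.79%

Elena reaches Tessera along 4 paths.
Via Larkspur: 100% × 23% = 23%.
Via Larkspur → Quillon: 100% × 46% × 59% = 27.14%.
Via Corven → Quillon: 100% × 35% × 59% = 20.65%.
Direct stake: 12% = 12%.
Total: 23% + 27.14% + 20.65% + 12% = 82.79%.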